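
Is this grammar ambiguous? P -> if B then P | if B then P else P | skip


dangling else: 'if B then if B then skip else skip' parses two ways
Ambiguous


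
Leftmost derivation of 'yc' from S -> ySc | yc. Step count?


Derivation: S => yc
Steps: 1


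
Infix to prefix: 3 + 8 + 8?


left-to-right (same/higher precedence on left): tree is (+ (+ 3 8) 8)
Prefix: + + 3 8 8


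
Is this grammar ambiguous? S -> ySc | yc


balanced y^n…c^n: each string has a unique parse
Unambiguous


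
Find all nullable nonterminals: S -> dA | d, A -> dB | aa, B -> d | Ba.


A nonterminal is nullable iff some alternative derives ε (directly, or every symbol in it is nullable)
Nullable: {}


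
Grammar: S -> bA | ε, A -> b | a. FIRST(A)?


Per alternative of A: FIRST(b) = {b}; FIRST(a) = {a}
FIRST(A) = {a, b}


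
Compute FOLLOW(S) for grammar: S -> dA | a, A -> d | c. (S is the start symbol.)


$ ∈ FOLLOW(S). For each A -> αBβ: add FIRST(β)\{ε} to FOLLOW(B); if β nullable, add FOLLOW(A).
FOLLOW(S) = {$}


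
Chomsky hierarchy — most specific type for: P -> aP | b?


Right-linear: every RHS is a terminal or a terminal followed by one nonterminal
Classification: Type 3 (Regular)


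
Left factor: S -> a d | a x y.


Common prefix: 'a'
Factored: S -> a S', S' -> d | x y


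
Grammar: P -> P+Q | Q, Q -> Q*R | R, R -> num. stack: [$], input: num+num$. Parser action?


no handle on stack; shift 'num'
Action: shift


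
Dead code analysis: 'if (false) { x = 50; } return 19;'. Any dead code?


condition is constant false, so the whole block is unreachable
Dead: 'if (false) { x = 50; }'


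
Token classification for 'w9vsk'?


Pattern: letter/underscore followed by alphanumerics, not a keyword
Type: IDENTIFIER


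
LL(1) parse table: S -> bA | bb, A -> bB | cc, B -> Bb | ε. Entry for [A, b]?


For [A, b]: 'b' ∈ FIRST(bB)
Entry: A -> bB


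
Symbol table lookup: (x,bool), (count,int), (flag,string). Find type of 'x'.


Lookup 'x' → type bool


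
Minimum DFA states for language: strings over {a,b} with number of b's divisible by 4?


Track (count of b) mod 4: states 0..3, accept at 0
Minimal DFA: 4 states


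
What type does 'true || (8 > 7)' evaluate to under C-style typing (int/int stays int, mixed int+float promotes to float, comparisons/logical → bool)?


Operand types: bool || bool
Rule: logical operators take bool operands and yield bool
Result type: bool


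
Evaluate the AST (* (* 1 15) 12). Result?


Evaluate inner: (* 1 15) = 15
Evaluate root: (* 15 12) = 180
Result: 180


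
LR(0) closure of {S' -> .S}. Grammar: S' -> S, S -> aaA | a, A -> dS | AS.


Start: S' -> .S
For each item with dot before a nonterminal B, add B -> .γ for every B-production
Closure: [S' -> .S, S -> .aaA, S -> .a]


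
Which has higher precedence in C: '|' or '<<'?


'<<' is shift (level 8); '|' is bitwise OR (level 3)
Higher level binds tighter
'<<' has higher precedence than '|'


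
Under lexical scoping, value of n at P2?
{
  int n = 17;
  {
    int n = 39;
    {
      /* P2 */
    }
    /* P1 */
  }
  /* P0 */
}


P2's block does not declare n; resolves to the enclosing declaration at depth 1
n = 39


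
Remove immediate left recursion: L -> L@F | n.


Left-recursive alternatives: L@F; non-recursive: n
Introduce L': L -> nL', L' -> @FL' | ε


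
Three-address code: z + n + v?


Break into single-operator statements:
t1 = z + n
t2 = t1 + v


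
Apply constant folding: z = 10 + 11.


10 + 11 = 21 at compile time
Optimized: z = 21


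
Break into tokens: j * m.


Scan left to right, longest-match per lexeme
Tokens: ID(j), OP(*), ID(m)


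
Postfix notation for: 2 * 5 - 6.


Left to right (same or higher precedence on left)
Postfix: 2 5 * 6 -


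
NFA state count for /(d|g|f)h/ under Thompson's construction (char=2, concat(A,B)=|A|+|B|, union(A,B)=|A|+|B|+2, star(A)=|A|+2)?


Syntax tree has 4 char leaf(s), 2 union(s), 0 star(s)
chars contribute 4×2 = 8; each union adds +2; each star adds +2
Total: 8 + 4 + 0 = 12 states


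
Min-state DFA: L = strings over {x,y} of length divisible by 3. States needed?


Track length mod 3: states 0..2, accept at 0
Minimal DFA: 3 states


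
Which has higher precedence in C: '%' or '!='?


'%' is multiplicative (level 10); '!=' is equality (level 6)
Higher level binds tighter
'%' has higher precedence than '!='


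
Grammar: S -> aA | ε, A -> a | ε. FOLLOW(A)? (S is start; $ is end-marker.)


$ ∈ FOLLOW(S). For each A -> αBβ: add FIRST(β)\{ε} to FOLLOW(B); if β nullable, add FOLLOW(A).
FOLLOW(A) = {$}


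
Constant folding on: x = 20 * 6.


20 * 6 = 120 at compile time
Optimized: x = 120


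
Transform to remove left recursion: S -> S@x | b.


Left-recursive alternatives: S@x; non-recursive: b
Introduce S': S -> bS', S' -> @xS' | ε


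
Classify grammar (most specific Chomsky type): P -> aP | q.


Right-linear: every RHS is a terminal or a terminal followed by one nonterminal
Classification: Type 3 (Regular)


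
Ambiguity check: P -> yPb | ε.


balanced y^n…b^n: each string has a unique parse
Unambiguous


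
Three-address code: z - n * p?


Break into single-operator statements:
t1 = n * p
t2 = z - t1


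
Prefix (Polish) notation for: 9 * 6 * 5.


left-to-right (same/higher precedence on left): tree is (* (* 9 6) 5)
Prefix: * * 9 6 5


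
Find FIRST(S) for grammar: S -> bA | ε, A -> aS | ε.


Per alternative of S: FIRST(bA) = {b}; FIRST(ε) = {ε}
FIRST(S) = {b, ε}


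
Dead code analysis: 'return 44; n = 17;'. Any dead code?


statement follows a return and is unreachable
Dead: 'n = 17'


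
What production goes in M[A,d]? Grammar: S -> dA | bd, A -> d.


For [A, d]: 'd' ∈ FIRST(d)
Entry: A -> d


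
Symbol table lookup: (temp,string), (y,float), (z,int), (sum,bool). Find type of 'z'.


Lookup 'z' → type int


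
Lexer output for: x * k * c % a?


Scan left to right, longest-match per lexeme
Tokens: ID(x), OP(*), ID(k), OP(*), ID(c), OP(%), ID(a)


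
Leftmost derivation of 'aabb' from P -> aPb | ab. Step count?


Derivation: P => aPb => aabb
Steps: 2


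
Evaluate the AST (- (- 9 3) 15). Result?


Evaluate inner: (- 9 3) = 6
Evaluate root: (- 6 15) = -9
Result: -9


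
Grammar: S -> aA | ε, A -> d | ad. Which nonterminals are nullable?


A nonterminal is nullable iff some alternative derives ε (directly, or every symbol in it is nullable)
Nullable: {S}


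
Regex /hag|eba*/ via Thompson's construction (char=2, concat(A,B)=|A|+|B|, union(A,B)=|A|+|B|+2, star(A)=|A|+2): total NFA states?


Syntax tree has 6 char leaf(s), 1 union(s), 1 star(s)
chars contribute 6×2 = 12; each union adds +2; each star adds +2
Total: 12 + 2 + 2 = 16 states


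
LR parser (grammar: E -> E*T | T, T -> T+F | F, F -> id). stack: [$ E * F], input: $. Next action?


'F' (not preceded by T+) is the handle for T -> F
Action: reduce (T -> F)


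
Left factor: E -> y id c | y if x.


Common prefix: 'y'
Factored: E -> y E', E' -> id c | if x


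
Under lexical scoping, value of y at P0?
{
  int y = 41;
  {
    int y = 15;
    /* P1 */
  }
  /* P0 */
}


y declared in the same block as P0
y = 41


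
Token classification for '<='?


Pattern: operator symbol
Type: OPERATOR


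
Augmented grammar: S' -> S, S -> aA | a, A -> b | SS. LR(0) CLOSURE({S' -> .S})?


Start: S' -> .S
For each item with dot before a nonterminal B, add B -> .γ for every B-production
Closure: [S' -> .S, S -> .aA, S -> .a]


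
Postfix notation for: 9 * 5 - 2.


Left to right (same or higher precedence on left)
Postfix: 9 5 * 2 -


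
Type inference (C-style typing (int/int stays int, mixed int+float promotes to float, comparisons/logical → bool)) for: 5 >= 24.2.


Operand types: int >= float
Rule: comparison yields bool
Result type: bool


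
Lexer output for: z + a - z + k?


Scan left to right, longest-match per lexeme
Tokens: ID(z), OP(+), ID(a), OP(-), ID(z), OP(+), ID(k)


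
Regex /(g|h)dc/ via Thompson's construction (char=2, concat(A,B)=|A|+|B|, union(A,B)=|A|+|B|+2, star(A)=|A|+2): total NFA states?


Syntax tree has 4 char leaf(s), 1 union(s), 0 star(s)
chars contribute 4×2 = 8; each union adds +2; each star adds +2
Total: 8 + 2 + 0 = 10 states


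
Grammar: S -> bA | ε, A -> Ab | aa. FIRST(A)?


Per alternative of A: FIRST(Ab) = {a}; FIRST(aa) = {a}
FIRST(A) = {a}


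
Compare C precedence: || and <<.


'<<' is shift (level 8); '||' is logical OR (level 1)
Higher level binds tighter
'<<' has higher precedence than '||'


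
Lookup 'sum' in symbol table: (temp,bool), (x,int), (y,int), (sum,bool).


Lookup 'sum' → type bool


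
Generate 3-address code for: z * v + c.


Break into single-operator statements:
t1 = z * v
t2 = t1 + c


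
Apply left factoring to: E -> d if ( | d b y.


Common prefix: 'd'
Factored: E -> d E', E' -> if ( | b y


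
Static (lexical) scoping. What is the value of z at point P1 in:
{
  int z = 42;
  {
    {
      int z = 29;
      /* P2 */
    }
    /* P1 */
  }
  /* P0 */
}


P1's block does not declare z; resolves to the enclosing declaration at depth 0
z = 42


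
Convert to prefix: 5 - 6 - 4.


left-to-right (same/higher precedence on left): tree is (- (- 5 6) 4)
Prefix: - - 5 6 4


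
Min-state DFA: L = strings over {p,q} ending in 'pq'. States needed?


Track the longest suffix of input matching a prefix of 'pq': 3 classes (prefixes of length 0..2)
Minimal DFA: 3 states


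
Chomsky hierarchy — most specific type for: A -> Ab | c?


Left-linear: every RHS is a terminal or one nonterminal followed by a terminal
Classification: Type 3 (Regular)


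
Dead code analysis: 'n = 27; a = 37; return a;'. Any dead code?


n is assigned but never read
Dead: 'n = 27'


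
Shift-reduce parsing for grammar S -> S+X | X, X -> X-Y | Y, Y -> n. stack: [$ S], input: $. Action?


start symbol S on stack, input exhausted
Action: accept


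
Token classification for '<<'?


Pattern: operator symbol
Type: OPERATOR


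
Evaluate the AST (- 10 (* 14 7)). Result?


Evaluate inner: (* 14 7) = 98
Evaluate root: (- 10 98) = -88
Result: -88


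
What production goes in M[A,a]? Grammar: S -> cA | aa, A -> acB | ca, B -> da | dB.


For [A, a]: 'a' ∈ FIRST(acB)
Entry: A -> acB


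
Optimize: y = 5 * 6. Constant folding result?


5 * 6 = 30 at compile time
Optimized: y = 30


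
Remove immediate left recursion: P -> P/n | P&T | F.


Left-recursive alternatives: P/n, P&T; non-recursive: F
Introduce P': P -> FP', P' -> /nP' | &TP' | ε


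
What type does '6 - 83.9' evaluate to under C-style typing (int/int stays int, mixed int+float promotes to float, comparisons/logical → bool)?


Operand types: int - float
Rule: mixed int/float promotes to float; int/int stays int
Result type: float


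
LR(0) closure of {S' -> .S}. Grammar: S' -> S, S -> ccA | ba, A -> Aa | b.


Start: S' -> .S
For each item with dot before a nonterminal B, add B -> .γ for every B-production
Closure: [S' -> .S, S -> .ccA, S -> .ba]


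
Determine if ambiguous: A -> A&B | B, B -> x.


precedence layered via separate nonterminal B: deterministic
Unambiguous


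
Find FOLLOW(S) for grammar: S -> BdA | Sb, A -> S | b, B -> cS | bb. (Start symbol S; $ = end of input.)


$ ∈ FOLLOW(S). For each A -> αBβ: add FIRST(β)\{ε} to FOLLOW(B); if β nullable, add FOLLOW(A).
FOLLOW(S) = {$, b, d}


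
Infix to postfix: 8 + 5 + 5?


Left to right (same or higher precedence on left)
Postfix: 8 5 + 5 +


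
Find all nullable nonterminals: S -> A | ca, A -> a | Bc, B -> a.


A nonterminal is nullable iff some alternative derives ε (directly, or every symbol in it is nullable)
Nullable: {}


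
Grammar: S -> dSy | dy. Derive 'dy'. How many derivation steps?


Derivation: S => dy
Steps: 1


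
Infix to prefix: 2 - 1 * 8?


'*' binds tighter: tree is (- 2 (* 1 8))
Prefix: - 2 * 1 8


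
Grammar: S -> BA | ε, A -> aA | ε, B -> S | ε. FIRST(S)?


Per alternative of S: FIRST(BA) = {a, ε}; FIRST(ε) = {ε}
FIRST(S) = {a, ε}


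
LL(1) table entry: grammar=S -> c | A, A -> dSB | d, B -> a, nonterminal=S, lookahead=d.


For [S, d]: 'd' ∈ FIRST(A)
Entry: S -> A


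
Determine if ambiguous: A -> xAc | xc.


balanced x^n…c^n: each string has a unique parse
Unambiguous


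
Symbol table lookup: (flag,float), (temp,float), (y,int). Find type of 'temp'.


Lookup 'temp' → type float


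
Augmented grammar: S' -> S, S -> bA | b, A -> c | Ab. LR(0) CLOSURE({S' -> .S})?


Start: S' -> .S
For each item with dot before a nonterminal B, add B -> .γ for every B-production
Closure: [S' -> .S, S -> .bA, S -> .b]


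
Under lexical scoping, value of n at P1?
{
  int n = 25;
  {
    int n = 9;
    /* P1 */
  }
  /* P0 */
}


n declared in the same block as P1
n = 9


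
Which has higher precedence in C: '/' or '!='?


'/' is multiplicative (level 10); '!=' is equality (level 6)
Higher level binds tighter
'/' has higher precedence than '!='


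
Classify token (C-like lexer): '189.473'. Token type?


Pattern: digits with a decimal point
Type: FLOAT_LITERAL


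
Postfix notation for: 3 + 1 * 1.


* has higher precedence, evaluate 1*1 first
Postfix: 3 1 1 * +


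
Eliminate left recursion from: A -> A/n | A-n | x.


Left-recursive alternatives: A/n, A-n; non-recursive: x
Introduce A': A -> xA', A' -> /nA' | -nA' | ε


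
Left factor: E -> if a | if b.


Common prefix: 'if'
Factored: E -> if E', E' -> a | b


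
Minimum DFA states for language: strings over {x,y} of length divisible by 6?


Track length mod 6: states 0..5, accept at 0
Minimal DFA: 6 states


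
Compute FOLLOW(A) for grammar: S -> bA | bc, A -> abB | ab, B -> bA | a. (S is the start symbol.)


$ ∈ FOLLOW(S). For each A -> αBβ: add FIRST(β)\{ε} to FOLLOW(B); if β nullable, add FOLLOW(A).
FOLLOW(A) = {$}


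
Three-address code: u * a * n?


Break into single-operator statements:
t1 = u * a
t2 = t1 * n


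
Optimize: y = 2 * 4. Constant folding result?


2 * 4 = 8 at compile time
Optimized: y = 8


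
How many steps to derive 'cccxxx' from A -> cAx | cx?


Derivation: A => cAx => ccAxx => cccxxx
Steps: 3


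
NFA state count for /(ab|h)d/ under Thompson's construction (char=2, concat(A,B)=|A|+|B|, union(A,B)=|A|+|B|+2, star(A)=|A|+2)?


Syntax tree has 4 char leaf(s), 1 union(s), 0 star(s)
chars contribute 4×2 = 8; each union adds +2; each star adds +2
Total: 8 + 2 + 0 = 10 states


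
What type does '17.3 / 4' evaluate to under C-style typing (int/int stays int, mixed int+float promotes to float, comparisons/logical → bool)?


Operand types: float / int
Rule: mixed int/float promotes to float; int/int stays int
Result type: float


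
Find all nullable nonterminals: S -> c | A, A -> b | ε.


A nonterminal is nullable iff some alternative derives ε (directly, or every symbol in it is nullable)
Nullable: {A, S}


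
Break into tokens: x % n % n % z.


Scan left to right, longest-match per lexeme
Tokens: ID(x), OP(%), ID(n), OP(%), ID(n), OP(%), ID(z)


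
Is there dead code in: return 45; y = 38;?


statement follows a return and is unreachable
Dead: 'y = 38'


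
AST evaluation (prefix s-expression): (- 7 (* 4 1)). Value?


Evaluate inner: (* 4 1) = 4
Evaluate root: (- 7 4) = 3
Result: 3


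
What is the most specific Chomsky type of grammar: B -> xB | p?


Right-linear: every RHS is a terminal or a terminal followed by one nonterminal
Classification: Type 3 (Regular)


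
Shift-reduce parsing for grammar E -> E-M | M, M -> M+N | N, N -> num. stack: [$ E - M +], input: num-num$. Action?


no handle; shift 'num'
Action: shift


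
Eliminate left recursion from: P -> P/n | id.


Left-recursive alternatives: P/n; non-recursive: id
Introduce P': P -> idP', P' -> /nP' | ε


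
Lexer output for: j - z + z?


Scan left to right, longest-match per lexeme
Tokens: ID(j), OP(-), ID(z), OP(+), ID(z)


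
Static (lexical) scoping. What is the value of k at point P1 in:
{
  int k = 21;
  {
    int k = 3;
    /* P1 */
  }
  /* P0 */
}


k declared in the same block as P1
k = 3


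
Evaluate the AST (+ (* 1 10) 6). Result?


Evaluate inner: (* 1 10) = 10
Evaluate root: (+ 10 6) = 16
Result: 16


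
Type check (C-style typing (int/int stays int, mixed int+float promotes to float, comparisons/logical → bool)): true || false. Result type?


Operand types: bool || bool
Rule: logical operators take bool operands and yield bool
Result type: bool


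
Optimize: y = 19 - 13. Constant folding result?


19 - 13 = 6 at compile time
Optimized: y = 6


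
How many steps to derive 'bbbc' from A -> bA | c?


Derivation: A => bA => bbA => bbbA => bbbc
Steps: 4


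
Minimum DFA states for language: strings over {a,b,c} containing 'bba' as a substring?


KMP-style automaton: 3 progress states + 1 absorbing accept = 4
Minimal DFA: 4 states


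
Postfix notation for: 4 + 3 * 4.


* has higher precedence, evaluate 3*4 first
Postfix: 4 3 4 * +


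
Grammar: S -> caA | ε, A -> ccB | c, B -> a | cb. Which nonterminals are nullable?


A nonterminal is nullable iff some alternative derives ε (directly, or every symbol in it is nullable)
Nullable: {S}


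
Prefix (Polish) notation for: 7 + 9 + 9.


left-to-right (same/higher precedence on left): tree is (+ (+ 7 9) 9)
Prefix: + + 7 9 9


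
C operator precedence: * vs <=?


'*' is multiplicative (level 10); '<=' is relational (level 7)
Higher level binds tighter
'*' has higher precedence than '<='


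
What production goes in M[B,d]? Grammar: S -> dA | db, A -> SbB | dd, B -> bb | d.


For [B, d]: 'd' ∈ FIRST(d)
Entry: B -> d


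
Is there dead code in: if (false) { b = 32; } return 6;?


condition is constant false, so the whole block is unreachable
Dead: 'if (false) { b = 32; }'


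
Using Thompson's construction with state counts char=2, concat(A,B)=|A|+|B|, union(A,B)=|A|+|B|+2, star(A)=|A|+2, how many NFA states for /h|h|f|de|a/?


Syntax tree has 6 char leaf(s), 4 union(s), 0 star(s)
chars contribute 6×2 = 12; each union adds +2; each star adds +2
Total: 12 + 8 + 0 = 20 states


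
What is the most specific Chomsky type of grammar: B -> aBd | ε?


Single nonterminal LHS, but a^n d^n is not regular
Classification: Type 2 (Context-Free)


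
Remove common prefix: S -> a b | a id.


Common prefix: 'a'
Factored: S -> a S', S' -> b | id


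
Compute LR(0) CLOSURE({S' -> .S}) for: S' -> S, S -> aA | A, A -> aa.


Start: S' -> .S
For each item with dot before a nonterminal B, add B -> .γ for every B-production
Closure: [S' -> .S, S -> .aA, S -> .A, A -> .aa]


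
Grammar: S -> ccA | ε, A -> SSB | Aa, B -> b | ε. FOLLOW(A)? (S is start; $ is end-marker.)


$ ∈ FOLLOW(S). For each A -> αBβ: add FIRST(β)\{ε} to FOLLOW(B); if β nullable, add FOLLOW(A).
FOLLOW(A) = {$, a, b, c}


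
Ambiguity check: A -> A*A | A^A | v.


'v*v^v' has two parse trees (no precedence encoded between * and ^)
Ambiguous


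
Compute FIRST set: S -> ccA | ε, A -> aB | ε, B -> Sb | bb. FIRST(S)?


Per alternative of S: FIRST(ccA) = {c}; FIRST(ε) = {ε}
FIRST(S) = {c, ε}


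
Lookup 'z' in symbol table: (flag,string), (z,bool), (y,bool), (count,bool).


Lookup 'z' → type bool


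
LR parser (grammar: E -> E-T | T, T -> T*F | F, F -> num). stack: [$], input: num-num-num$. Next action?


no handle on stack; shift 'num'
Action: shift


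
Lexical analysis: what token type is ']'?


Pattern: delimiter/punctuation
Type: PUNCTUATION


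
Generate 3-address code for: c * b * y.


Break into single-operator statements:
t1 = c * b
t2 = t1 * y


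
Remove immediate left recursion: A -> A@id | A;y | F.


Left-recursive alternatives: A@id, A;y; non-recursive: F
Introduce A': A -> FA', A' -> @idA' | ;yA' | ε


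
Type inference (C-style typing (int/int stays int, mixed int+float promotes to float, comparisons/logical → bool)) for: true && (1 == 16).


Operand types: bool && bool
Rule: logical operators take bool operands and yield bool
Result type: bool


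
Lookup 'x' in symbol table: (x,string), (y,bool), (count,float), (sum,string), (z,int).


Lookup 'x' → type string


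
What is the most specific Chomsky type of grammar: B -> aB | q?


Right-linear: every RHS is a terminal or a terminal followed by one nonterminal
Classification: Type 3 (Regular)


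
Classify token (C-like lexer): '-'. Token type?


Pattern: operator symbol
Type: OPERATOR


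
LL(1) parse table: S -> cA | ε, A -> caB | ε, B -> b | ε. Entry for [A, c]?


For [A, c]: 'c' ∈ FIRST(caB)
Entry: A -> caB


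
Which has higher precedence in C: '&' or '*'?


'*' is multiplicative (level 10); '&' is bitwise AND (level 5)
Higher level binds tighter
'*' has higher precedence than '&'


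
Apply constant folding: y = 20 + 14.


20 + 14 = 34 at compile time
Optimized: y = 34


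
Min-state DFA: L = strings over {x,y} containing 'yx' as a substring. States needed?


KMP-style automaton: 2 progress states + 1 absorbing accept = 3
Minimal DFA: 3 states


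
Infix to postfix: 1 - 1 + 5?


Left to right (same or higher precedence on left)
Postfix: 1 1 - 5 +


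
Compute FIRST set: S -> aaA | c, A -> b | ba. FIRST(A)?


Per alternative of A: FIRST(b) = {b}; FIRST(ba) = {b}
FIRST(A) = {b}


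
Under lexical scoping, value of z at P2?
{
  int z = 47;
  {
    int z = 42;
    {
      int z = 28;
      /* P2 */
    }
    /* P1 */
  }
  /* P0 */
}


z declared in the same block as P2
z = 28


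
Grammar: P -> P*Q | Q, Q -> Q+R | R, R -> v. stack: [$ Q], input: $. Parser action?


lookahead ∉ {+} so Q won't extend; reduce P -> Q
Action: reduce (P -> Q)


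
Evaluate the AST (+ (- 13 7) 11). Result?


Evaluate inner: (- 13 7) = 6
Evaluate root: (+ 6 11) = 17
Result: 17


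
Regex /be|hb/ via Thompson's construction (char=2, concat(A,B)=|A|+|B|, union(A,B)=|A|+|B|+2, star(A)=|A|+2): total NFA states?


Syntax tree has 4 char leaf(s), 1 union(s), 0 star(s)
chars contribute 4×2 = 8; each union adds +2; each star adds +2
Total: 8 + 2 + 0 = 10 states


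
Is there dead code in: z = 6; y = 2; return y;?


z is assigned but never read
Dead: 'z = 6'


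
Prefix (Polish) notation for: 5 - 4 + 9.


left-to-right (same/higher precedence on left): tree is (+ (- 5 4) 9)
Prefix: + - 5 4 9


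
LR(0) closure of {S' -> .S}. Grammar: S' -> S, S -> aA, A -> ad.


Start: S' -> .S
For each item with dot before a nonterminal B, add B -> .γ for every B-production
Closure: [S' -> .S, S -> .aA]


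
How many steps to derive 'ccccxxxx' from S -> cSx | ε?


Derivation: S => cSx => ccSxx => cccSxxx => ccccSxxxx => ccccxxxx
Steps: 5


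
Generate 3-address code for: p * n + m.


Break into single-operator statements:
t1 = p * n
t2 = t1 + m


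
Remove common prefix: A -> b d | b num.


Common prefix: 'b'
Factored: A -> b A', A' -> d | num


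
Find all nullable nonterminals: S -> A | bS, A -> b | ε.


A nonterminal is nullable iff some alternative derives ε (directly, or every symbol in it is nullable)
Nullable: {A, S}


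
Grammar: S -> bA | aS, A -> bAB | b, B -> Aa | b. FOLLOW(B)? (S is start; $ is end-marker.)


$ ∈ FOLLOW(S). For each A -> αBβ: add FIRST(β)\{ε} to FOLLOW(B); if β nullable, add FOLLOW(A).
FOLLOW(B) = {$, a, b}


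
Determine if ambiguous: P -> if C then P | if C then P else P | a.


dangling else: 'if C then if C then a else a' parses two ways
Ambiguous


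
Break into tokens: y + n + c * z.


Scan left to right, longest-match per lexeme
Tokens: ID(y), OP(+), ID(n), OP(+), ID(c), OP(*), ID(z)


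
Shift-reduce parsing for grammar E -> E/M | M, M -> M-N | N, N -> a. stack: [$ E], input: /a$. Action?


shift '/' to continue E -> E/M
Action: shift


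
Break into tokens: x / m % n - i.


Scan left to right, longest-match per lexeme
Tokens: ID(x), OP(/), ID(m), OP(%), ID(n), OP(-), ID(i)


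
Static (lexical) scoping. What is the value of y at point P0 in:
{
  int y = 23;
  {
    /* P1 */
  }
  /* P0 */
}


y declared in the same block as P0
y = 23


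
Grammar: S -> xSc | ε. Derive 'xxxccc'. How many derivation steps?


Derivation: S => xSc => xxScc => xxxSccc => xxxccc
Steps: 4


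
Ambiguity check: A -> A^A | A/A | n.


'n^n/n' has two parse trees (no precedence encoded between ^ and /)
Ambiguous


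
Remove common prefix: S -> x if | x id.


Common prefix: 'x'
Factored: S -> x S', S' -> if | id


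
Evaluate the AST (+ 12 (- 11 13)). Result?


Evaluate inner: (- 11 13) = -2
Evaluate root: (+ 12 -2) = 10
Result: 10


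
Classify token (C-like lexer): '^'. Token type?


Pattern: operator symbol
Type: OPERATOR


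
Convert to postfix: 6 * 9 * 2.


Left to right (same or higher precedence on left)
Postfix: 6 9 * 2 *


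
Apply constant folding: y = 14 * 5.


14 * 5 = 70 at compile time
Optimized: y = 70


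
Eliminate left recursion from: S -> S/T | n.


Left-recursive alternatives: S/T; non-recursive: n
Introduce S': S -> nS', S' -> /TS' | ε


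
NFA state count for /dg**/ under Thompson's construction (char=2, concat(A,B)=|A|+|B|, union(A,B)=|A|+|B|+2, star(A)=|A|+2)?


Syntax tree has 2 char leaf(s), 0 union(s), 2 star(s)
chars contribute 2×2 = 4; each union adds +2; each star adds +2
Total: 4 + 0 + 4 = 8 states


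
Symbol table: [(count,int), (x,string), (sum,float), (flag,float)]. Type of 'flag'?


Lookup 'flag' → type float


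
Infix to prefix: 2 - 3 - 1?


left-to-right (same/higher precedence on left): tree is (- (- 2 3) 1)
Prefix: - - 2 3 1


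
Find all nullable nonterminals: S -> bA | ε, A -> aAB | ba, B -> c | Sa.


A nonterminal is nullable iff some alternative derives ε (directly, or every symbol in it is nullable)
Nullable: {S}


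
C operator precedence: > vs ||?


'>' is relational (level 7); '||' is logical OR (level 1)
Higher level binds tighter
'>' has higher precedence than '||'


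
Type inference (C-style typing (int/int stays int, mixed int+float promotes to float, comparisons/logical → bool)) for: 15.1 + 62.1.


Operand types: float + float
Rule: mixed int/float promotes to float; int/int stays int
Result type: float


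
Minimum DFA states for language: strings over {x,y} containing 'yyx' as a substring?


KMP-style automaton: 3 progress states + 1 absorbing accept = 4
Minimal DFA: 4 states


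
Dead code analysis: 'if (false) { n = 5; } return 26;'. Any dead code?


condition is constant false, so the whole block is unreachable
Dead: 'if (false) { n = 5; }'


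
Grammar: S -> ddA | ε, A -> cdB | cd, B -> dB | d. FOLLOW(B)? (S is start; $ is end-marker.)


$ ∈ FOLLOW(S). For each A -> αBβ: add FIRST(β)\{ε} to FOLLOW(B); if β nullable, add FOLLOW(A).
FOLLOW(B) = {$}


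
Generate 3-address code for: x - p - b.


Break into single-operator statements:
t1 = x - p
t2 = t1 - b


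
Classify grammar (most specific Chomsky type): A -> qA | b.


Right-linear: every RHS is a terminal or a terminal followed by one nonterminal
Classification: Type 3 (Regular)


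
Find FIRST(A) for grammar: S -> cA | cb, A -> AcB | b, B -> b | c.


Per alternative of A: FIRST(AcB) = {b}; FIRST(b) = {b}
FIRST(A) = {b}


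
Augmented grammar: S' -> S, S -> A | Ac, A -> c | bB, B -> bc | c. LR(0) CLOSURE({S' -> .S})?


Start: S' -> .S
For each item with dot before a nonterminal B, add B -> .γ for every B-production
Closure: [S' -> .S, S -> .A, S -> .Ac, A -> .c, A -> .bB]


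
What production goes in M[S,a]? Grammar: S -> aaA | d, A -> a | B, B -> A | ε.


For [S, a]: 'a' ∈ FIRST(aaA)
Entry: S -> aaA


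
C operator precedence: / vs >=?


'/' is multiplicative (level 10); '>=' is relational (level 7)
Higher level binds tighter
'/' has higher precedence than '>='


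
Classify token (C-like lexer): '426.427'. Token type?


Pattern: digits with a decimal point
Type: FLOAT_LITERAL


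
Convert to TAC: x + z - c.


Break into single-operator statements:
t1 = x + z
t2 = t1 - c


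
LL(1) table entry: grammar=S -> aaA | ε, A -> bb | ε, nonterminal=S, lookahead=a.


For [S, a]: 'a' ∈ FIRST(aaA)
Entry: S -> aaA


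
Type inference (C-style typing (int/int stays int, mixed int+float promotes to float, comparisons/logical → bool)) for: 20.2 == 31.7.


Operand types: float == float
Rule: comparison yields bool
Result type: bool


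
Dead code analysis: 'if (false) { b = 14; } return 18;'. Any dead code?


condition is constant false, so the whole block is unreachable
Dead: 'if (false) { b = 14; }'


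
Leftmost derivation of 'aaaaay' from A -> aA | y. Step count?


Derivation: A => aA => aaA => aaaA => aaaaA => aaaaaA => aaaaay
Steps: 6


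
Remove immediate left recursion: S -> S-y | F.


Left-recursive alternatives: S-y; non-recursive: F
Introduce S': S -> FS', S' -> -yS' | ε


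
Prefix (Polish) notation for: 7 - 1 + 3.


left-to-right (same/higher precedence on left): tree is (+ (- 7 1) 3)
Prefix: + - 7 1 3


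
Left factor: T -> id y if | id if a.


Common prefix: 'id'
Factored: T -> id T', T' -> y if | if a


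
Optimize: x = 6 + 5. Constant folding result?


6 + 5 = 11 at compile time
Optimized: x = 11


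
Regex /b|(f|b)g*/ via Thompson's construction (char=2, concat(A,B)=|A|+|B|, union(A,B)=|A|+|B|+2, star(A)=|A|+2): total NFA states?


Syntax tree has 4 char leaf(s), 2 union(s), 1 star(s)
chars contribute 4×2 = 8; each union adds +2; each star adds +2
Total: 8 + 4 + 2 = 14 states


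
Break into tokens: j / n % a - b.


Scan left to right, longest-match per lexeme
Tokens: ID(j), OP(/), ID(n), OP(%), ID(a), OP(-), ID(b)


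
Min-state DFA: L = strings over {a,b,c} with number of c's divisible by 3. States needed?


Track (count of c) mod 3: states 0..2, accept at 0
Minimal DFA: 3 states


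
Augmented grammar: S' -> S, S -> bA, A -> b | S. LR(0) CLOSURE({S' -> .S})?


Start: S' -> .S
For each item with dot before a nonterminal B, add B -> .γ for every B-production
Closure: [S' -> .S, S -> .bA]


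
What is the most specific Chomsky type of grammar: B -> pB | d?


Right-linear: every RHS is a terminal or a terminal followed by one nonterminal
Classification: Type 3 (Regular)


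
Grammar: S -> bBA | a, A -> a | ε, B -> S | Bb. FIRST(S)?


Per alternative of S: FIRST(bBA) = {b}; FIRST(a) = {a}
FIRST(S) = {a, b}


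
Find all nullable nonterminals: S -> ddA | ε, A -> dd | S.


A nonterminal is nullable iff some alternative derives ε (directly, or every symbol in it is nullable)
Nullable: {A, S}


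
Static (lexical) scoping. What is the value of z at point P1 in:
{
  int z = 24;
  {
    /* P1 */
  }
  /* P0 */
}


P1's block does not declare z; resolves to the enclosing declaration at depth 0
z = 24


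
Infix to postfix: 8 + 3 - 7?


Left to right (same or higher precedence on left)
Postfix: 8 3 + 7 -


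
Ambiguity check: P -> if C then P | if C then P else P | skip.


dangling else: 'if C then if C then skip else skip' parses two ways
Ambiguous


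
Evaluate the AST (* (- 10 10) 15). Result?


Evaluate inner: (- 10 10) = 0
Evaluate root: (* 0 15) = 0
Result: 0


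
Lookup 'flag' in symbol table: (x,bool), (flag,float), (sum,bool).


Lookup 'flag' → type float


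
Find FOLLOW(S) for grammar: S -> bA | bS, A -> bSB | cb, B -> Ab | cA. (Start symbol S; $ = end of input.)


$ ∈ FOLLOW(S). For each A -> αBβ: add FIRST(β)\{ε} to FOLLOW(B); if β nullable, add FOLLOW(A).
FOLLOW(S) = {$, b, c}


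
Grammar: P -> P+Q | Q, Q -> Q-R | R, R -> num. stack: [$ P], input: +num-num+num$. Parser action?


shift '+' to continue P -> P+Q
Action: shift


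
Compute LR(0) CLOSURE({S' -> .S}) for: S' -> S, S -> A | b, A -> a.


Start: S' -> .S
For each item with dot before a nonterminal B, add B -> .γ for every B-production
Closure: [S' -> .S, S -> .A, S -> .b, A -> .a]


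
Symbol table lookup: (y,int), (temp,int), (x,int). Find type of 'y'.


Lookup 'y' → type int


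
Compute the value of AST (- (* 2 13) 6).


Evaluate inner: (* 2 13) = 26
Evaluate root: (- 26 6) = 20
Result: 20


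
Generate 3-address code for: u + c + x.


Break into single-operator statements:
t1 = u + c
t2 = t1 + x


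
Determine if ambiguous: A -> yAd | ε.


balanced y^n…d^n: each string has a unique parse
Unambiguous


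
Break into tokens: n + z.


Scan left to right, longest-match per lexeme
Tokens: ID(n), OP(+), ID(z)


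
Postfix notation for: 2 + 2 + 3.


Left to right (same or higher precedence on left)
Postfix: 2 2 + 3 +


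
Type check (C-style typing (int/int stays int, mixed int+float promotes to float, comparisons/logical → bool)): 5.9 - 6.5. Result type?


Operand types: float - float
Rule: mixed int/float promotes to float; int/int stays int
Result type: float


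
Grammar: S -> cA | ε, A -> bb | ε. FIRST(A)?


Per alternative of A: FIRST(bb) = {b}; FIRST(ε) = {ε}
FIRST(A) = {b, ε}


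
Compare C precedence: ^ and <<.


'<<' is shift (level 8); '^' is bitwise XOR (level 4)
Higher level binds tighter
'<<' has higher precedence than '^'


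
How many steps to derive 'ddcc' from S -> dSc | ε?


Derivation: S => dSc => ddScc => ddcc
Steps: 3


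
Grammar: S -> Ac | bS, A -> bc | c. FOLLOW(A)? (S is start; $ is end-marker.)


$ ∈ FOLLOW(S). For each A -> αBβ: add FIRST(β)\{ε} to FOLLOW(B); if β nullable, add FOLLOW(A).
FOLLOW(A) = {c}


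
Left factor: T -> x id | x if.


Common prefix: 'x'
Factored: T -> x T', T' -> id | if


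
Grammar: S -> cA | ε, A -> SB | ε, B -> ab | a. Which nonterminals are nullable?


A nonterminal is nullable iff some alternative derives ε (directly, or every symbol in it is nullable)
Nullable: {A, S}


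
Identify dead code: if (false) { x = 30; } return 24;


condition is constant false, so the whole block is unreachable
Dead: 'if (false) { x = 30; }'


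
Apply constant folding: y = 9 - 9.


9 - 9 = 0 at compile time
Optimized: y = 0


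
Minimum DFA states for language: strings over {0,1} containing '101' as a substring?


KMP-style automaton: 3 progress states + 1 absorbing accept = 4
Minimal DFA: 4 states


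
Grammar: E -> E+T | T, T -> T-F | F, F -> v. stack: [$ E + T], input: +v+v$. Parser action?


handle 'E+T' on top; lookahead ∈ FOLLOW(E) = {+, $}
Action: reduce (E -> E+T)


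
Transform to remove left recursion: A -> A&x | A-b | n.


Left-recursive alternatives: A&x, A-b; non-recursive: n
Introduce A': A -> nA', A' -> &xA' | -bA' | ε


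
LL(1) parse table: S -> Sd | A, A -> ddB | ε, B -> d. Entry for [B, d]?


For [B, d]: 'd' ∈ FIRST(d)
Entry: B -> d


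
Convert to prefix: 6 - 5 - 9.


left-to-right (same/higher precedence on left): tree is (- (- 6 5) 9)
Prefix: - - 6 5 9


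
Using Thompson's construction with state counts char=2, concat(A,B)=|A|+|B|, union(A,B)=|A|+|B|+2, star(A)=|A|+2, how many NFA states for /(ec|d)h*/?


Syntax tree has 4 char leaf(s), 1 union(s), 1 star(s)
chars contribute 4×2 = 8; each union adds +2; each star adds +2
Total: 8 + 2 + 2 = 12 states


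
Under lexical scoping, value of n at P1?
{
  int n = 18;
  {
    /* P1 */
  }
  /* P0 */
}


P1's block does not declare n; resolves to the enclosing declaration at depth 0
n = 18


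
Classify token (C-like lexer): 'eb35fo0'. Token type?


Pattern: letter/underscore followed by alphanumerics, not a keyword
Type: IDENTIFIER


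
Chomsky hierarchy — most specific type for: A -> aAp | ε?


Single nonterminal LHS, but a^n p^n is not regular
Classification: Type 2 (Context-Free)


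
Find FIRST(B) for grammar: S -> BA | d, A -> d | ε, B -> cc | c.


Per alternative of B: FIRST(cc) = {c}; FIRST(c) = {c}
FIRST(B) = {c}


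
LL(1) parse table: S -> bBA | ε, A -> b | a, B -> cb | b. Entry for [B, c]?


For [B, c]: 'c' ∈ FIRST(cb)
Entry: B -> cb


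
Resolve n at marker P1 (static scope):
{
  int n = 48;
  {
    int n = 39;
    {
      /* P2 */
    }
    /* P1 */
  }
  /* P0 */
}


n declared in the same block as P1
n = 39


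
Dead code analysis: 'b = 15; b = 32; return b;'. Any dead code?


first assignment to b is overwritten before any read
Dead: 'b = 15'


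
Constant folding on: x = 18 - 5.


18 - 5 = 13 at compile time
Optimized: x = 13


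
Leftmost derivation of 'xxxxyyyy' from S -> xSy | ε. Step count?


Derivation: S => xSy => xxSyy => xxxSyyy => xxxxSyyyy => xxxxyyyy
Steps: 5


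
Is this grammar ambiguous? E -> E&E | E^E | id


'id&id^id' has two parse trees (no precedence encoded between & and ^)
Ambiguous


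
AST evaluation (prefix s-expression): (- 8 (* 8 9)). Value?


Evaluate inner: (* 8 9) = 72
Evaluate root: (- 8 72) = -64
Result: -64


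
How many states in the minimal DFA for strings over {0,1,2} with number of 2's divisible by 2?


Track (count of 2) mod 2: states 0..1, accept at 0
Minimal DFA: 2 states


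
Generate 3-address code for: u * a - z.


Break into single-operator statements:
t1 = u * a
t2 = t1 - z


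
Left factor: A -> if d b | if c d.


Common prefix: 'if'
Factored: A -> if A', A' -> d b | c d


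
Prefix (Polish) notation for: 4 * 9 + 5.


left-to-right (same/higher precedence on left): tree is (+ (* 4 9) 5)
Prefix: + * 4 9 5


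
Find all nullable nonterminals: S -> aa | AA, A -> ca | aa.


A nonterminal is nullable iff some alternative derives ε (directly, or every symbol in it is nullable)
Nullable: {}


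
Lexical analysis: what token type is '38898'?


Pattern: digits only
Type: INTEGER_LITERAL


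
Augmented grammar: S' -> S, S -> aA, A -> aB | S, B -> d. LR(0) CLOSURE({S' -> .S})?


Start: S' -> .S
For each item with dot before a nonterminal B, add B -> .γ for every B-production
Closure: [S' -> .S, S -> .aA]


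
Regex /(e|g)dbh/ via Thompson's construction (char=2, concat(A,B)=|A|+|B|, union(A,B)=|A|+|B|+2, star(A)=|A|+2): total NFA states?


Syntax tree has 5 char leaf(s), 1 union(s), 0 star(s)
chars contribute 5×2 = 10; each union adds +2; each star adds +2
Total: 10 + 2 + 0 = 12 states


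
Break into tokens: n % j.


Scan left to right, longest-match per lexeme
Tokens: ID(n), OP(%), ID(j)


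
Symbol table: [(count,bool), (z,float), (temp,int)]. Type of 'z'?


Lookup 'z' → type float


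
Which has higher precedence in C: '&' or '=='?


'==' is equality (level 6); '&' is bitwise AND (level 5)
Higher level binds tighter
'==' has higher precedence than '&'


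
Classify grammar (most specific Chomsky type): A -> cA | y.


Right-linear: every RHS is a terminal or a terminal followed by one nonterminal
Classification: Type 3 (Regular)


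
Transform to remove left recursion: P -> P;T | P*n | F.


Left-recursive alternatives: P;T, P*n; non-recursive: F
Introduce P': P -> FP', P' -> ;TP' | *nP' | ε
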